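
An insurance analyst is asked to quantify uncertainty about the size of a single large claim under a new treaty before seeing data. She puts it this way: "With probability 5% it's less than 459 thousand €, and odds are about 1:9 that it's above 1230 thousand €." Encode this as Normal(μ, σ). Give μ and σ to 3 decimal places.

For Normal(μ,σ), the p-quantile is μ + z_p·σ. Here z_{0.05} = -1.645, z_{0.9} = 1.282.
So 459 = μ − 1.645σ and 1230 = μ + 1.282σ.
Subtracting: σ = (1230 − 459)/(1.282 − (-1.645)) = 263.463.
Then μ = 459 − (-1.645)·263.463 = 892.358.

μ = 892.358, σ = 263.463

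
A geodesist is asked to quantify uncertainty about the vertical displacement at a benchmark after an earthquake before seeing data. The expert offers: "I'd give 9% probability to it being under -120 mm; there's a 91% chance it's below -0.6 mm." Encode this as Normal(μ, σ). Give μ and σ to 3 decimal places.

μ = -60.300, σ = 44.527

For Normal(μ,σ), the p-quantile is μ + z_p·σ. Here z_{0.09} = -1.341, z_{0.91} = 1.341.
So -120 = μ − 1.341σ and -0.6 = μ + 1.341σ.
Subtracting: σ = (-0.6 − -120)/(1.341 − (-1.341)) = 44.527.
Then μ = -120 − (-1.341)·44.527 = -60.300.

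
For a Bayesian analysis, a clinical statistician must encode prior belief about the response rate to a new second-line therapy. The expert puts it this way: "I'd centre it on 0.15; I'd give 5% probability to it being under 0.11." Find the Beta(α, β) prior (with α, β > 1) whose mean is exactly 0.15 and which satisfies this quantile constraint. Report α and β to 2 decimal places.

α ≈ 28.98, β ≈ 164.21

With mean 0.15 fixed, write α = 0.15s, β = 0.85s where s = α+β.
Need P(θ < 0.11) = 0.05 under Beta(0.15s, 0.85s). Normal approximation: (q−m)/√(m(1−m)/s) ≈ z_{0.05} = -1.64, so s ≈ 0.15·0.85·(-1.64)²/(0.11−0.15)² = 215.6.
At s = 215.6: P(θ<0.11) ≈ 0.041. Adjusting to match 0.05 gives s ≈ 193.19.
So α = 0.15·193.19 ≈ 28.98, β = 0.85·193.19 ≈ 164.21.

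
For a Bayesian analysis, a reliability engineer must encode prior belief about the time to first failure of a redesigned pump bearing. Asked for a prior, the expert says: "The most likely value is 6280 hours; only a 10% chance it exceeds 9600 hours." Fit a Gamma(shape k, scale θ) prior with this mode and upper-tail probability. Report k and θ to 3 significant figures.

k ≈ 11.4, θ ≈ 606

Gamma(k,θ) with k>1 has mode (k−1)θ, so θ = 6280/(k−1).
Need P(X < 9600) = 0.9 with θ tied to k this way. Start at k = 2, θ = 6280: P(X<9600) ≈ 0.452.
Too low — raise k to concentrate. Iterating converges to k ≈ 11.4.
Then θ = 6280/(11.4−1) ≈ 606.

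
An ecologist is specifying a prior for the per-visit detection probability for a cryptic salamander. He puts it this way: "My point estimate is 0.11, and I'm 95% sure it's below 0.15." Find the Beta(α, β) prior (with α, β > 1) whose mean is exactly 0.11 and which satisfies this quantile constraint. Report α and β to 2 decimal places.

α ≈ 20.35, β ≈ 164.65

With mean 0.11 fixed, write α = 0.11s, β = 0.89s where s = α+β.
Need P(θ < 0.15) = 0.95 under Beta(0.11s, 0.89s). Normal approximation: (q−m)/√(m(1−m)/s) ≈ z_{0.95} = 1.64, so s ≈ 0.11·0.89·(1.64)²/(0.15−0.11)² = 165.5.
At s = 165.5: P(θ<0.15) ≈ 0.941. Adjusting to match 0.95 gives s ≈ 185.00.
So α = 0.11·185.00 ≈ 20.35, β = 0.89·185.00 ≈ 164.65.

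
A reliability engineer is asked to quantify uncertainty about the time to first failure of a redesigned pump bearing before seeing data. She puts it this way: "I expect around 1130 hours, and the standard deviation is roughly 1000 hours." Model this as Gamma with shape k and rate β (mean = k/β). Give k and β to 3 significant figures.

k ≈ 1.28, β ≈ 0.00113

For Gamma(k, rate β): mean = k/β, variance = k/β², so CV = 1/√k.
CV = SD/mean = 1000/1130 = 0.885, hence k = 1/CV² = 1.28.
Then β = k/mean = 1.28/1130 = 0.00113.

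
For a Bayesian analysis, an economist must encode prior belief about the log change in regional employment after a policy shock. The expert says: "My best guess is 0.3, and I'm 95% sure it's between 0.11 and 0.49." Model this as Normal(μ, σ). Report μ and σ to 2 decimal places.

μ = 0.30, σ = 0.10

A symmetric 95% interval runs μ ± z·σ with z = 1.96.
Half-width = 0.19, so σ = 0.19/1.96 = 0.10.
μ is the stated best guess, 0.30.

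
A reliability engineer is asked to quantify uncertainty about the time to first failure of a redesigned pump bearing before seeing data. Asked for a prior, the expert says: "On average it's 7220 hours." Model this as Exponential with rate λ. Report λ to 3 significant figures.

Exponential mean = 1/λ, so λ = 1/7220.0 = 0.000139.

λ ≈ 0.000139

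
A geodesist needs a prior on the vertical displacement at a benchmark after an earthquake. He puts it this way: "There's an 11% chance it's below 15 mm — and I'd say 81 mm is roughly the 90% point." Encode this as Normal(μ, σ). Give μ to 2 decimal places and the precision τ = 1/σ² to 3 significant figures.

μ = 47.28, τ = 0.00144

For Normal(μ,σ), the p-quantile is μ + z_p·σ. Here z_{0.11} = -1.227, z_{0.9} = 1.282.
So 15 = μ − 1.227σ and 81 = μ + 1.282σ.
Subtracting: σ = (81 − 15)/(1.282 − (-1.227)) = 26.31.
Then μ = 15 − (-1.227)·26.31 = 47.28.
Precision τ = 1/σ² = 1/26.31² = 0.00144.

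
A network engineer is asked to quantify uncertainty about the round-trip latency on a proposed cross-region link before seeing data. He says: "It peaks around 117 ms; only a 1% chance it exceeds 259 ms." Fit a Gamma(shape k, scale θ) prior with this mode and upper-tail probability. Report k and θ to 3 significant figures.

k ≈ 8.63, θ ≈ 15.3

Gamma(k,θ) with k>1 has mode (k−1)θ, so θ = 117/(k−1).
Need P(X < 259) = 0.99 with θ tied to k this way. Start at k = 2, θ = 117: P(X<259) ≈ 0.649.
Too low — raise k to concentrate. Iterating converges to k ≈ 8.63.
Then θ = 117/(8.63−1) ≈ 15.3.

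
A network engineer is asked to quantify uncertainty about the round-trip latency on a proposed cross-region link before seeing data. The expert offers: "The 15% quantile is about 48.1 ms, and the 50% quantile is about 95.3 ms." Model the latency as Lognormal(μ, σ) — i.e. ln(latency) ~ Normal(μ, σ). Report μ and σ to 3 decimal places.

If T ~ Lognormal(μ,σ) then ln T ~ Normal(μ,σ), so the p-quantile of ln T is μ + z_p·σ.
ln(48.1) = 3.873 and ln(95.3) = 4.557; z_{0.15} = -1.036, z_{0.5} = 0.
σ = (4.557 − 3.873)/(0 − (-1.036)) = 0.660.
μ = 3.873 − (-1.036)·0.660 = 4.557.

μ ≈ 4.557, σ ≈ 0.660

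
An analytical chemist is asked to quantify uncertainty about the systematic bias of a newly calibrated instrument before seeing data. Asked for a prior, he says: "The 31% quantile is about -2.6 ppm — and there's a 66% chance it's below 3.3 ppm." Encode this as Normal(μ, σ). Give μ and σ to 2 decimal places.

μ = 0.62, σ = 6.50

The p-quantile of Normal(μ,σ) is μ + z_p·σ, with z_{0.31} = -0.4959 and z_{0.66} = 0.4125.
Eliminate σ: μ = (z₂·x₁ − z₁·x₂)/(z₂ − z₁) = (0.4125·-2.6 − (-0.4959)·3.3)/0.9083 = 0.62.
Then σ = (x₂ − x₁)/(z₂ − z₁) = (3.3 − -2.6)/0.9083 = 6.50.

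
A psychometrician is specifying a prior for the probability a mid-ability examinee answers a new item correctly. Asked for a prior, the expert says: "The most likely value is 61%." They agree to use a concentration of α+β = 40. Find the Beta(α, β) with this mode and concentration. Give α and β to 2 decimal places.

α = 24.18, β = 15.82

For α,β > 1 the Beta mode is (α−1)/(α+β−2). With α+β = 40, the mode is (α−1)/38.
Set (α−1)/38 = 0.61 → α = 1 + 0.61·38 = 24.18.
β = 40 − α = 15.82.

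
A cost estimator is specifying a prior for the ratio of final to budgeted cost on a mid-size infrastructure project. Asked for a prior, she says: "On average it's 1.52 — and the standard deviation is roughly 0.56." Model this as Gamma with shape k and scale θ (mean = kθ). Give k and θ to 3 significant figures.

k ≈ 7.37, θ ≈ 0.206

For Gamma(k, scale θ): mean = kθ, variance = kθ², so CV = 1/√k.
CV = SD/mean = 0.56/1.52 = 0.3684, hence k = 1/CV² = 7.37.
Then θ = mean/k = 1.52/7.37 = 0.206.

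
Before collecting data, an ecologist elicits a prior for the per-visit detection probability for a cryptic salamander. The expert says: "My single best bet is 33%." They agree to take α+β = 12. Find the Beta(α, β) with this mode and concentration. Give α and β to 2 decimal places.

α = 4.30, β = 7.70

For α,β > 1 the Beta mode is (α−1)/(α+β−2). With α+β = 12, the mode is (α−1)/10.
Set (α−1)/10 = 0.33 → α = 1 + 0.33·10 = 4.30.
β = 12 − α = 7.70.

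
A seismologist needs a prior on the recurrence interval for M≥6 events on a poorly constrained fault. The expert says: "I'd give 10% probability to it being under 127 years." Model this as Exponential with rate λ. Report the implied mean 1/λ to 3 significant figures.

P(T < 127.0) = 1 − e^(−λ·127.0) = 0.1, so λ = −ln(1−0.1)/127.0 = −ln(0.9)/127.0 = 0.00083.
Mean = 1/λ = 1210 years.

mean ≈ 1210 years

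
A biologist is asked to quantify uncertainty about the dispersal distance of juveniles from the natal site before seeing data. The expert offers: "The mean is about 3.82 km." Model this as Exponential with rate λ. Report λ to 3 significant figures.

λ ≈ 0.262

Exponential mean = 1/λ, so λ = 1/3.82 = 0.262.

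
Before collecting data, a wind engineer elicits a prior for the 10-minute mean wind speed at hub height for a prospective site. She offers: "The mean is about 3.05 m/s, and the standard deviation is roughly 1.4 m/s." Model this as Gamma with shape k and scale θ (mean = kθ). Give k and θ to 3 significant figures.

k ≈ 4.75, θ ≈ 0.643

For Gamma(k, scale θ): mean = kθ, variance = kθ², so CV = 1/√k.
CV = SD/mean = 1.4/3.05 = 0.459, hence k = 1/CV² = 4.75.
Then θ = mean/k = 3.05/4.75 = 0.643.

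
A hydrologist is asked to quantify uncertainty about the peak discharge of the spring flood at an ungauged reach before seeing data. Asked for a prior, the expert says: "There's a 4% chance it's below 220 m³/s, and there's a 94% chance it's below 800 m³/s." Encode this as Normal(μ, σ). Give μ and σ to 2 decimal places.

μ = 527.19, σ = 175.47

For Normal(μ,σ), the p-quantile is μ + z_p·σ. Here z_{0.04} = -1.751, z_{0.94} = 1.555.
So 220 = μ − 1.751σ and 800 = μ + 1.555σ.
Subtracting: σ = (800 − 220)/(1.555 − (-1.751)) = 175.47.
Then μ = 220 − (-1.751)·175.47 = 527.19.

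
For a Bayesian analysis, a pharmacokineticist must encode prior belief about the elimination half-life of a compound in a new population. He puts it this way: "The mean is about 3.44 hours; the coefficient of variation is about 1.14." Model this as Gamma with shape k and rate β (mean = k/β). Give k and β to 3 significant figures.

k ≈ 0.769, β ≈ 0.224

For Gamma(k, rate β): mean = k/β, variance = k/β², so CV = 1/√k.
CV = 1.14, hence k = 1/CV² = 0.769.
Then β = k/mean = 0.769/3.44 = 0.224.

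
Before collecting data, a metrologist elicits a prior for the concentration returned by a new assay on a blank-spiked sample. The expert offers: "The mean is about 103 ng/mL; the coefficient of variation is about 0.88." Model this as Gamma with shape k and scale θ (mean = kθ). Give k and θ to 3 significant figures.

For Gamma(k, scale θ): mean = kθ, variance = kθ², so CV = 1/√k.
CV = 0.88, hence k = 1/CV² = 1.29.
Then θ = mean/k = 103/1.29 = 79.8.

k ≈ 1.29, θ ≈ 79.8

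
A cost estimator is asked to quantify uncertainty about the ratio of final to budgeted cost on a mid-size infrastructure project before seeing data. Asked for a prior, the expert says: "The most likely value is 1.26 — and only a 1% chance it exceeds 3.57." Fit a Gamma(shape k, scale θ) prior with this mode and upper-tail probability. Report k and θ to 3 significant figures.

k ≈ 5.21, θ ≈ 0.299

Gamma(k,θ) with k>1 has mode (k−1)θ, so θ = 1.26/(k−1).
Need P(X < 3.57) = 0.99 with θ tied to k this way. Start at k = 2, θ = 1.26: P(X<3.57) ≈ 0.775.
Too low — raise k to concentrate. Iterating converges to k ≈ 5.21.
Then θ = 1.26/(5.21−1) ≈ 0.299.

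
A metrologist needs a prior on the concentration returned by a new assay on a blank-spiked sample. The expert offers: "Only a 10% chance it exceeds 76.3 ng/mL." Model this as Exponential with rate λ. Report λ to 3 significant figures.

P(T > 76.3) = e^(−λ·76.3) = 0.1, so λ = −ln(0.1)/76.3 = 0.0302.

λ ≈ 0.0302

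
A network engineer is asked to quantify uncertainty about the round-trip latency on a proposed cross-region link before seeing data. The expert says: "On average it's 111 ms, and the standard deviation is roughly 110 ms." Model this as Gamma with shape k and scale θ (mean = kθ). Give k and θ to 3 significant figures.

k ≈ 1.02, θ ≈ 109

For Gamma(k, scale θ): mean = kθ, variance = kθ², so CV = 1/√k.
CV = SD/mean = 110/111 = 0.991, hence k = 1/CV² = 1.02.
Then θ = mean/k = 111/1.02 = 109.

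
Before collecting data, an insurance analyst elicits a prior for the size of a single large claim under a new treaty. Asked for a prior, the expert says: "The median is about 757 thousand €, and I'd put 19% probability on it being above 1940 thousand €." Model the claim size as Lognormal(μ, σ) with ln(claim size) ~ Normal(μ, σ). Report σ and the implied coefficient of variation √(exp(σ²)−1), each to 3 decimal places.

If T ~ Lognormal(μ,σ) then ln T ~ Normal(μ,σ), so the p-quantile of ln T is μ + z_p·σ.
ln(757) = 6.629 and ln(1940) = 7.57; z_{0.5} = 0, z_{0.81} = 0.8779.
σ = (7.57 − 6.629)/(0.8779 − (0)) = 1.072.
μ = 6.629 − (0)·1.072 = 6.629.
CV = √(exp(σ²)−1) = √(exp(1.1491)−1) = 1.468.

σ ≈ 1.072, CV ≈ 1.468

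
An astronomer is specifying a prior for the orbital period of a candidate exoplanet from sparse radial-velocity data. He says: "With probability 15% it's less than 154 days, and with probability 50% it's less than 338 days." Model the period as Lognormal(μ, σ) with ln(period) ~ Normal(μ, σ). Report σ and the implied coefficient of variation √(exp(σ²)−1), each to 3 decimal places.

If T ~ Lognormal(μ,σ) then ln T ~ Normal(μ,σ), so the p-quantile of ln T is μ + z_p·σ.
ln(154) = 5.037 and ln(338) = 5.823; z_{0.15} = -1.036, z_{0.5} = 0.
σ = (5.823 − 5.037)/(0 − (-1.036)) = 0.758.
μ = 5.037 − (-1.036)·0.758 = 5.823.
CV = √(exp(σ²)−1) = √(exp(0.5753)−1) = 0.882.

σ ≈ 0.758, CV ≈ 0.882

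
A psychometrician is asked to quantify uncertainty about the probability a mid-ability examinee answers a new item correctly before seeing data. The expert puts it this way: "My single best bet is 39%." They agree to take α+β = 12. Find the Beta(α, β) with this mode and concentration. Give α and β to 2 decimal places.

α = 4.90, β = 7.10

For α,β > 1 the Beta mode is (α−1)/(α+β−2). With α+β = 12, the mode is (α−1)/10.
Set (α−1)/10 = 0.39 → α = 1 + 0.39·10 = 4.90.
β = 12 − α = 7.10.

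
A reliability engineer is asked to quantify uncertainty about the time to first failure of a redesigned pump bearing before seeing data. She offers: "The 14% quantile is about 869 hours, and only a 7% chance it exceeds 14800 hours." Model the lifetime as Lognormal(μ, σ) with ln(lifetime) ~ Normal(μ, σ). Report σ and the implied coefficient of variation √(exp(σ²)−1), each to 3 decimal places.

If T ~ Lognormal(μ,σ) then ln T ~ Normal(μ,σ), so the p-quantile of ln T is μ + z_p·σ.
ln(869) = 6.767 and ln(14800) = 9.602; z_{0.14} = -1.08, z_{0.93} = 1.476.
σ = (9.602 − 6.767)/(1.476 − (-1.08)) = 1.109.
μ = 6.767 − (-1.08)·1.109 = 7.966.
CV = √(exp(σ²)−1) = √(exp(1.2302)−1) = 1.556.

σ ≈ 1.109, CV ≈ 1.556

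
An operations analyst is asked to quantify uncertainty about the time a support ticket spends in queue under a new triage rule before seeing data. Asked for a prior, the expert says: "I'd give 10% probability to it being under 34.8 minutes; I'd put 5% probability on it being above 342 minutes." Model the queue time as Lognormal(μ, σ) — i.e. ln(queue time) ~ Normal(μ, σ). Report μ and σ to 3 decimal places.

μ ≈ 4.550, σ ≈ 0.781

If T ~ Lognormal(μ,σ) then ln T ~ Normal(μ,σ), so the p-quantile of ln T is μ + z_p·σ.
ln(34.8) = 3.55 and ln(342) = 5.835; z_{0.1} = -1.282, z_{0.95} = 1.645.
σ = (5.835 − 3.55)/(1.645 − (-1.282)) = 0.781.
μ = 3.55 − (-1.282)·0.781 = 4.550.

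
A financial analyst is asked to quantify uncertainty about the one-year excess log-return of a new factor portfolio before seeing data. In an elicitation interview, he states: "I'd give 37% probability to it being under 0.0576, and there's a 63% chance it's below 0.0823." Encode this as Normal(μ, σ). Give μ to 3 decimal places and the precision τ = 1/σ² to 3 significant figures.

For Normal(μ,σ), the p-quantile is μ + z_p·σ. Here z_{0.37} = -0.3319, z_{0.63} = 0.3319.
So 0.0576 = μ − 0.3319σ and 0.0823 = μ + 0.3319σ.
Subtracting: σ = (0.0823 − 0.0576)/(0.3319 − (-0.3319)) = 0.037.
Then μ = 0.0576 − (-0.3319)·0.037 = 0.070.
Precision τ = 1/σ² = 1/0.03722² = 722.

μ = 0.070, τ = 722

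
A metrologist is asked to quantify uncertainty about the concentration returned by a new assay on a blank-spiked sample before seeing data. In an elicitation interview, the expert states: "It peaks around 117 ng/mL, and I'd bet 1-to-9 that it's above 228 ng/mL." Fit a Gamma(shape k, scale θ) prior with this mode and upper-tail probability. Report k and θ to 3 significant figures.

k ≈ 5.3, θ ≈ 27.2

Gamma(k,θ) with k>1 has mode (k−1)θ, so θ = 117/(k−1).
Need P(X < 228) = 0.9 with θ tied to k this way. Start at k = 2, θ = 117: P(X<228) ≈ 0.580.
Too low — raise k to concentrate. Iterating converges to k ≈ 5.3.
Then θ = 117/(5.3−1) ≈ 27.2.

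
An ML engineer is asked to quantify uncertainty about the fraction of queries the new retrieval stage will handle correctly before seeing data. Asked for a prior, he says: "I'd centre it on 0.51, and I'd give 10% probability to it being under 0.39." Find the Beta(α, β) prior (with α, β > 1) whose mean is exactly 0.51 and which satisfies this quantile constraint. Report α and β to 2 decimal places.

With mean 0.51 fixed, write α = 0.51s, β = 0.49s where s = α+β.
Need P(θ < 0.39) = 0.1 under Beta(0.51s, 0.49s). Normal approximation: (q−m)/√(m(1−m)/s) ≈ z_{0.1} = -1.28, so s ≈ 0.51·0.49·(-1.28)²/(0.39−0.51)² = 28.5.
At s = 28.5: P(θ<0.39) ≈ 0.099. Adjusting to match 0.1 gives s ≈ 28.24.
So α = 0.51·28.24 ≈ 14.40, β = 0.49·28.24 ≈ 13.84.

α ≈ 14.40, β ≈ 13.84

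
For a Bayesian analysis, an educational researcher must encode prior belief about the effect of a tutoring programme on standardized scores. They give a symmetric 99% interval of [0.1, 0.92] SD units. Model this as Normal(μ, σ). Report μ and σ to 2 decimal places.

μ = 0.51, σ = 0.16

A symmetric 99% interval runs μ ± z·σ with z = 2.576.
Half-width = 0.41, so σ = 0.41/2.576 = 0.16.
μ is the interval midpoint, 0.51.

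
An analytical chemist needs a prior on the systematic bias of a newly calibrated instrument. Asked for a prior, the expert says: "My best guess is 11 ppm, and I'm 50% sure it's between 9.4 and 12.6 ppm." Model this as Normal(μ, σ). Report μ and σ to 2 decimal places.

μ = 11.00, σ = 2.37

A symmetric 50% interval runs μ ± z·σ with z = 0.6745.
Half-width = 1.6, so σ = 1.6/0.6745 = 2.37.
μ is the stated best guess, 11.00.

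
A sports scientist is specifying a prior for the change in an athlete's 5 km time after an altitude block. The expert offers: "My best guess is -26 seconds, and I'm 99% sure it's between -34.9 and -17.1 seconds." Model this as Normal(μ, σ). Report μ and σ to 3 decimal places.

μ = -26.000, σ = 3.455

A symmetric 99% interval runs μ ± z·σ with z = 2.576.
Half-width = 8.9, so σ = 8.9/2.576 = 3.455.
μ is the stated best guess, -26.000.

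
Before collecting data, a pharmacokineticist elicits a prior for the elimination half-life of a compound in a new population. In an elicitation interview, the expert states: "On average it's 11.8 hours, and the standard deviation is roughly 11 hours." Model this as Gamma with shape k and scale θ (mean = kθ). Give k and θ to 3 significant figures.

k ≈ 1.15, θ ≈ 10.3

For Gamma(k, scale θ): mean = kθ, variance = kθ², so CV = 1/√k.
CV = SD/mean = 11/11.8 = 0.9322, hence k = 1/CV² = 1.15.
Then θ = mean/k = 11.8/1.15 = 10.3.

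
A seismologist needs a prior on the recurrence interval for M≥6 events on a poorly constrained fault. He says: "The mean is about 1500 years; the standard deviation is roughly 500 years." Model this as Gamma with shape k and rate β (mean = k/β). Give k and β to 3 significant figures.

For Gamma(k, rate β): mean = k/β, variance = k/β², so CV = 1/√k.
CV = SD/mean = 500/1500 = 0.3333, hence k = 1/CV² = 9.
Then β = k/mean = 9/1500 = 0.006.

k ≈ 9, β ≈ 0.006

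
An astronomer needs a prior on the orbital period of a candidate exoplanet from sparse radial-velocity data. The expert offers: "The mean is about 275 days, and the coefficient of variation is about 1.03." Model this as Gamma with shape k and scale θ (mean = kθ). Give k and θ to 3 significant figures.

k ≈ 0.943, θ ≈ 292

For Gamma(k, scale θ): mean = kθ, variance = kθ², so CV = 1/√k.
CV = 1.03, hence k = 1/CV² = 0.943.
Then θ = mean/k = 275/0.943 = 292.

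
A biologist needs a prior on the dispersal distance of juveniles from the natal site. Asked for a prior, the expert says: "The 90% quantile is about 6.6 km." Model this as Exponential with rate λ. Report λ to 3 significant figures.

P(T < 6.6) = 1 − e^(−λ·6.6) = 0.9, so λ = −ln(1−0.9)/6.6 = −ln(0.1)/6.6 = 0.349.

λ ≈ 0.349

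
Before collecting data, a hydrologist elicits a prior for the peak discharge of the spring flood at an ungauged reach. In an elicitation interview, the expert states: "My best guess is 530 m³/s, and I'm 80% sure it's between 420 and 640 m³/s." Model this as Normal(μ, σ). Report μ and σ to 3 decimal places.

μ = 530.000, σ = 85.833

A symmetric 80% interval runs μ ± z·σ with z = 1.282.
Half-width = 110, so σ = 110/1.282 = 85.833.
μ is the stated best guess, 530.000.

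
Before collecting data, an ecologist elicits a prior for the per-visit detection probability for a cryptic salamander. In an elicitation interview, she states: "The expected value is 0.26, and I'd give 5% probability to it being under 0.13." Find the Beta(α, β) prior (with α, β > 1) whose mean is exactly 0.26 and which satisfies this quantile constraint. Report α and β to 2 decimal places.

α ≈ 6.49, β ≈ 18.47

With mean 0.26 fixed, write α = 0.26s, β = 0.74s where s = α+β.
Need P(θ < 0.13) = 0.05 under Beta(0.26s, 0.74s). Normal approximation: (q−m)/√(m(1−m)/s) ≈ z_{0.05} = -1.64, so s ≈ 0.26·0.74·(-1.64)²/(0.13−0.26)² = 30.8.
At s = 30.8: P(θ<0.13) ≈ 0.032. Adjusting to match 0.05 gives s ≈ 24.96.
So α = 0.26·24.96 ≈ 6.49, β = 0.74·24.96 ≈ 18.47.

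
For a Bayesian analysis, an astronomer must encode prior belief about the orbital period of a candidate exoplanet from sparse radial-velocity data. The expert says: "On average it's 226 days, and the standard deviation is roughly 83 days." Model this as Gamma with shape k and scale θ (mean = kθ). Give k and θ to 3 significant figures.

For Gamma(k, scale θ): mean = kθ, variance = kθ², so CV = 1/√k.
CV = SD/mean = 83/226 = 0.3673, hence k = 1/CV² = 7.41.
Then θ = mean/k = 226/7.41 = 30.5.

k ≈ 7.41, θ ≈ 30.5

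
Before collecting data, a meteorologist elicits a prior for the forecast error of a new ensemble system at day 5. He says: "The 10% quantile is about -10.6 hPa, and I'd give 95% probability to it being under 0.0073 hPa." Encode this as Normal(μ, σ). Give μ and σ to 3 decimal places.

μ = -5.955, σ = 3.625

The p-quantile of Normal(μ,σ) is μ + z_p·σ, with z_{0.1} = -1.282 and z_{0.95} = 1.645.
Eliminate σ: μ = (z₂·x₁ − z₁·x₂)/(z₂ − z₁) = (1.645·-10.6 − (-1.282)·0.0073)/2.926 = -5.955.
Then σ = (x₂ − x₁)/(z₂ − z₁) = (0.0073 − -10.6)/2.926 = 3.625.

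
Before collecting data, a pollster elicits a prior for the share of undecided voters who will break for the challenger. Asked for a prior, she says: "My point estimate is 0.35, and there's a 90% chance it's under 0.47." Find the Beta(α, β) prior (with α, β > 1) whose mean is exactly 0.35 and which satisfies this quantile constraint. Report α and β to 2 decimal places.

α ≈ 9.32, β ≈ 17.31

With mean 0.35 fixed, write α = 0.35s, β = 0.65s where s = α+β.
Need P(θ < 0.47) = 0.9 under Beta(0.35s, 0.65s). Normal approximation: (q−m)/√(m(1−m)/s) ≈ z_{0.9} = 1.28, so s ≈ 0.35·0.65·(1.28)²/(0.47−0.35)² = 25.9.
At s = 25.9: P(θ<0.47) ≈ 0.897. Adjusting to match 0.9 gives s ≈ 26.62.
So α = 0.35·26.62 ≈ 9.32, β = 0.65·26.62 ≈ 17.31.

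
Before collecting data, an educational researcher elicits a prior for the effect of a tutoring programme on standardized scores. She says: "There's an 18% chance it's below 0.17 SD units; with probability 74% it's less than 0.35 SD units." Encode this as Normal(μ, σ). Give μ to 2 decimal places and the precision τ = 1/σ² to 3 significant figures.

μ = 0.28, τ = 75

The p-quantile of Normal(μ,σ) is μ + z_p·σ, with z_{0.18} = -0.9154 and z_{0.74} = 0.6433.
Eliminate σ: μ = (z₂·x₁ − z₁·x₂)/(z₂ − z₁) = (0.6433·0.17 − (-0.9154)·0.35)/1.559 = 0.28.
Then σ = (x₂ − x₁)/(z₂ − z₁) = (0.35 − 0.17)/1.559 = 0.12.
Precision τ = 1/σ² = 1/0.1155² = 75.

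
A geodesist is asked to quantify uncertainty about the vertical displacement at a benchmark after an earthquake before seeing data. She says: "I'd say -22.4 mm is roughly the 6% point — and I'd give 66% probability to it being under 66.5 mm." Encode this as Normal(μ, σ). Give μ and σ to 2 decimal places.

For Normal(μ,σ), the p-quantile is μ + z_p·σ. Here z_{0.06} = -1.555, z_{0.66} = 0.4125.
So -22.4 = μ − 1.555σ and 66.5 = μ + 0.4125σ.
Subtracting: σ = (66.5 − -22.4)/(0.4125 − (-1.555)) = 45.19.
Then μ = -22.4 − (-1.555)·45.19 = 47.86.

μ = 47.86, σ = 45.19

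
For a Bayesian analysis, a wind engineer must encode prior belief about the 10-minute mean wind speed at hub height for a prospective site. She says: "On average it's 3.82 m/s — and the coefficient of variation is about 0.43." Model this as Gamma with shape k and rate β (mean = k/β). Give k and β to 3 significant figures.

For Gamma(k, rate β): mean = k/β, variance = k/β², so CV = 1/√k.
CV = 0.43, hence k = 1/CV² = 5.41.
Then β = k/mean = 5.41/3.82 = 1.42.

k ≈ 5.41, β ≈ 1.42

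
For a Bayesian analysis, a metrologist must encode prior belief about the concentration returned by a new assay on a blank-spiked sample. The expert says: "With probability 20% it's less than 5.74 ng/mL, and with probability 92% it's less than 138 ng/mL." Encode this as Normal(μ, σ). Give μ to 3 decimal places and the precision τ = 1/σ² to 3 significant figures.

μ = 55.285, τ = 0.000289

The p-quantile of Normal(μ,σ) is μ + z_p·σ, with z_{0.2} = -0.8416 and z_{0.92} = 1.405.
Eliminate σ: μ = (z₂·x₁ − z₁·x₂)/(z₂ − z₁) = (1.405·5.74 − (-0.8416)·138)/2.247 = 55.285.
Then σ = (x₂ − x₁)/(z₂ − z₁) = (138 − 5.74)/2.247 = 58.869.
Precision τ = 1/σ² = 1/58.87² = 0.000289.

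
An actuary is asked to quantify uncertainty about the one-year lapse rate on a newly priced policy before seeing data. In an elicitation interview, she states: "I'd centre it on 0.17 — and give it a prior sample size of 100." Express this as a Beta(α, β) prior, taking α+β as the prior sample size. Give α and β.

α = 17, β = 83

Under the effective-sample-size interpretation, Beta(α, β) has prior mean α/(α+β) and prior sample size α+β.
So α+β = 100 and α/(α+β) = 0.17, giving α = 0.17·100 = 17 and β = 100 − 17 = 83.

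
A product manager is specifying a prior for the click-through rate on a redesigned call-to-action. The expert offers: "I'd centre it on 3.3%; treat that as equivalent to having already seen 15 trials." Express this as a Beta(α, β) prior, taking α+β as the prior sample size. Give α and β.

Under the effective-sample-size interpretation, Beta(α, β) has prior mean α/(α+β) and prior sample size α+β.
So α+β = 15 and α/(α+β) = 0.033, giving α = 0.033·15 = 0.495 and β = 15 − 0.495 = 14.505.

α = 0.495, β = 14.505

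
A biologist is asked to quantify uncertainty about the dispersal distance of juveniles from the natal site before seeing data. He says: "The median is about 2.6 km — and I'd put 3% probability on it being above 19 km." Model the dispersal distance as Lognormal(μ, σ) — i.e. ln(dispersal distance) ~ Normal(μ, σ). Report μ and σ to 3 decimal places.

μ ≈ 0.956, σ ≈ 1.057

If T ~ Lognormal(μ,σ) then ln T ~ Normal(μ,σ), so the p-quantile of ln T is μ + z_p·σ.
ln(2.6) = 0.9555 and ln(19) = 2.944; z_{0.5} = 0, z_{0.97} = 1.881.
σ = (2.944 − 0.9555)/(1.881 − (0)) = 1.057.
μ = 0.9555 − (0)·1.057 = 0.956.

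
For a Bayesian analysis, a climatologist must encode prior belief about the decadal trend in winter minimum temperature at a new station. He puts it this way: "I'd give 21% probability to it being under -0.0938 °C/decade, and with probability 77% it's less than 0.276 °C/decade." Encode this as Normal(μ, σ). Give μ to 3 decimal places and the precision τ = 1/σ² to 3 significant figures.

μ = 0.099, τ = 17.5

For Normal(μ,σ), the p-quantile is μ + z_p·σ. Here z_{0.21} = -0.8064, z_{0.77} = 0.7388.
So -0.0938 = μ − 0.8064σ and 0.276 = μ + 0.7388σ.
Subtracting: σ = (0.276 − -0.0938)/(0.7388 − (-0.8064)) = 0.239.
Then μ = -0.0938 − (-0.8064)·0.239 = 0.099.
Precision τ = 1/σ² = 1/0.2393² = 17.5.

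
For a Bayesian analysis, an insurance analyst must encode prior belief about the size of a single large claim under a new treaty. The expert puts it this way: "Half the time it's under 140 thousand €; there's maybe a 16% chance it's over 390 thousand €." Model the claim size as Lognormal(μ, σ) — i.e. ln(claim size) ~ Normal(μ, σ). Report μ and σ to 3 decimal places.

μ ≈ 4.942, σ ≈ 1.030

If T ~ Lognormal(μ,σ) then ln T ~ Normal(μ,σ), so the p-quantile of ln T is μ + z_p·σ.
ln(140) = 4.942 and ln(390) = 5.966; z_{0.5} = 0, z_{0.84} = 0.9945.
σ = (5.966 − 4.942)/(0.9945 − (0)) = 1.030.
μ = 4.942 − (0)·1.030 = 4.942.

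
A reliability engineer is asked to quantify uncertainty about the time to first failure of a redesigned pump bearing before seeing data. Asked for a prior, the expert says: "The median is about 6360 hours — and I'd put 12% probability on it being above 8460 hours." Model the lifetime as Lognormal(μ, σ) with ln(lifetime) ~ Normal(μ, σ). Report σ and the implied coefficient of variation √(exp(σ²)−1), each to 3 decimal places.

If T ~ Lognormal(μ,σ) then ln T ~ Normal(μ,σ), so the p-quantile of ln T is μ + z_p·σ.
ln(6360) = 8.758 and ln(8460) = 9.043; z_{0.5} = 0, z_{0.88} = 1.175.
σ = (9.043 − 8.758)/(1.175 − (0)) = 0.243.
μ = 8.758 − (0)·0.243 = 8.758.
CV = √(exp(σ²)−1) = √(exp(0.0590)−1) = 0.246.

σ ≈ 0.243, CV ≈ 0.246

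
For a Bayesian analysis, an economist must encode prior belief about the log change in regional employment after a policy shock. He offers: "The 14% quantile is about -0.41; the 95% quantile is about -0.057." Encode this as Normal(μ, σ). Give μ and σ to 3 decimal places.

μ = -0.270, σ = 0.130

For Normal(μ,σ), the p-quantile is μ + z_p·σ. Here z_{0.14} = -1.08, z_{0.95} = 1.645.
So -0.41 = μ − 1.08σ and -0.057 = μ + 1.645σ.
Subtracting: σ = (-0.057 − -0.41)/(1.645 − (-1.08)) = 0.130.
Then μ = -0.41 − (-1.08)·0.130 = -0.270.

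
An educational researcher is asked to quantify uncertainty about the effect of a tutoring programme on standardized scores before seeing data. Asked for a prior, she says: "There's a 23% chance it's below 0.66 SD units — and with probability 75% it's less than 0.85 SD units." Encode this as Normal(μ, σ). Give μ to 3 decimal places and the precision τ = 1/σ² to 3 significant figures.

The p-quantile of Normal(μ,σ) is μ + z_p·σ, with z_{0.23} = -0.7388 and z_{0.75} = 0.6745.
Eliminate σ: μ = (z₂·x₁ − z₁·x₂)/(z₂ − z₁) = (0.6745·0.66 − (-0.7388)·0.85)/1.413 = 0.759.
Then σ = (x₂ − x₁)/(z₂ − z₁) = (0.85 − 0.66)/1.413 = 0.134.
Precision τ = 1/σ² = 1/0.1344² = 55.3.

μ = 0.759, τ = 55.3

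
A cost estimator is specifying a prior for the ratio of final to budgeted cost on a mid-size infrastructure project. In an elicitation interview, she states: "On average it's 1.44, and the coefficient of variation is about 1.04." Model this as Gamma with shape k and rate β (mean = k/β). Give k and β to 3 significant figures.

k ≈ 0.925, β ≈ 0.642

For Gamma(k, rate β): mean = k/β, variance = k/β², so CV = 1/√k.
CV = 1.04, hence k = 1/CV² = 0.925.
Then β = k/mean = 0.925/1.44 = 0.642.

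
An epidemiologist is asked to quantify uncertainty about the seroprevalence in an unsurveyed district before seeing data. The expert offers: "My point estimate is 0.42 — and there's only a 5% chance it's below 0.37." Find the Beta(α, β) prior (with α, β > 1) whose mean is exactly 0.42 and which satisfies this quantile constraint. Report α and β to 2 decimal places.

α ≈ 108.81, β ≈ 150.26

With mean 0.42 fixed, write α = 0.42s, β = 0.58s where s = α+β.
Need P(θ < 0.37) = 0.05 under Beta(0.42s, 0.58s). Normal approximation: (q−m)/√(m(1−m)/s) ≈ z_{0.05} = -1.64, so s ≈ 0.42·0.58·(-1.64)²/(0.37−0.42)² = 263.6.
At s = 263.6: P(θ<0.37) ≈ 0.049. Adjusting to match 0.05 gives s ≈ 259.08.
So α = 0.42·259.08 ≈ 108.81, β = 0.58·259.08 ≈ 150.26.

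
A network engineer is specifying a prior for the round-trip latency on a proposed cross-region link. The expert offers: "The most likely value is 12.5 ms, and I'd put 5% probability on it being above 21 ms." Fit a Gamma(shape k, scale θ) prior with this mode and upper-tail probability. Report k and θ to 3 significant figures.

k ≈ 11.4, θ ≈ 1.2

Gamma(k,θ) with k>1 has mode (k−1)θ, so θ = 12.5/(k−1).
Need P(X < 21) = 0.95 with θ tied to k this way. Start at k = 2, θ = 12.5: P(X<21) ≈ 0.501.
Too low — raise k to concentrate. Iterating converges to k ≈ 11.4.
Then θ = 12.5/(11.4−1) ≈ 1.2.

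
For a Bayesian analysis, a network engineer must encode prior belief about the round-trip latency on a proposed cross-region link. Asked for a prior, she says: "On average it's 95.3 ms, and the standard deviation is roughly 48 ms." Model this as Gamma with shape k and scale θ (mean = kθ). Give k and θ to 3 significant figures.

k ≈ 3.94, θ ≈ 24.2

For Gamma(k, scale θ): mean = kθ, variance = kθ², so CV = 1/√k.
CV = SD/mean = 48/95.3 = 0.5037, hence k = 1/CV² = 3.94.
Then θ = mean/k = 95.3/3.94 = 24.2.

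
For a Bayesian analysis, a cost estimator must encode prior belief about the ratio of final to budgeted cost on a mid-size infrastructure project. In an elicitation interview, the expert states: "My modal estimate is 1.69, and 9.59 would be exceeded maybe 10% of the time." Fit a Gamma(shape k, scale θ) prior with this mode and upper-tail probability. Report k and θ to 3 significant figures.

Gamma(k,θ) with k>1 has mode (k−1)θ, so θ = 1.69/(k−1).
Need P(X < 9.59) = 0.9 with θ tied to k this way. Start at k = 2, θ = 1.69: P(X<9.59) ≈ 0.977.
Too high — lower k to spread out. Iterating converges to k ≈ 1.57.
Then θ = 1.69/(1.57−1) ≈ 2.96.

k ≈ 1.57, θ ≈ 2.96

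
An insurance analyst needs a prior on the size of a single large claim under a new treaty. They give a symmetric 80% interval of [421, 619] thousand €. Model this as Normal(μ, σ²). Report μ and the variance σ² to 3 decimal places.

μ = 520.000, σ² = 5967.580

A symmetric 80% interval runs μ ± z·σ with z = 1.282.
Half-width = 99, so σ = 99/1.282 = 77.2501 and σ² = 5967.580.
μ is the interval midpoint, 520.000.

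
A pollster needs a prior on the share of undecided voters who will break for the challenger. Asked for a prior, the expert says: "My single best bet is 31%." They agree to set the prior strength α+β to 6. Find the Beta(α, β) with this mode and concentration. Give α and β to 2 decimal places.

For α,β > 1 the Beta mode is (α−1)/(α+β−2). With α+β = 6, the mode is (α−1)/4.
Set (α−1)/4 = 0.31 → α = 1 + 0.31·4 = 2.24.
β = 6 − α = 3.76.

α = 2.24, β = 3.76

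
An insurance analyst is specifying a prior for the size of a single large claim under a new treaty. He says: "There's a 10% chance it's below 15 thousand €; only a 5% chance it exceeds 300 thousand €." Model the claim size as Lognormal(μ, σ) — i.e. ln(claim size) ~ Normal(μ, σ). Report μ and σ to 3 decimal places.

If T ~ Lognormal(μ,σ) then ln T ~ Normal(μ,σ), so the p-quantile of ln T is μ + z_p·σ.
ln(15) = 2.708 and ln(300) = 5.704; z_{0.1} = -1.282, z_{0.95} = 1.645.
σ = (5.704 − 2.708)/(1.645 − (-1.282)) = 1.024.
μ = 2.708 − (-1.282)·1.024 = 4.020.

μ ≈ 4.020, σ ≈ 1.024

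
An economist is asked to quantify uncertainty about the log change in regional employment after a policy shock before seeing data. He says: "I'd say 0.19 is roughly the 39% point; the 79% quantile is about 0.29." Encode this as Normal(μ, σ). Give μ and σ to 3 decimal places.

μ = 0.216, σ = 0.092

For Normal(μ,σ), the p-quantile is μ + z_p·σ. Here z_{0.39} = -0.2793, z_{0.79} = 0.8064.
So 0.19 = μ − 0.2793σ and 0.29 = μ + 0.8064σ.
Subtracting: σ = (0.29 − 0.19)/(0.8064 − (-0.2793)) = 0.092.
Then μ = 0.19 − (-0.2793)·0.092 = 0.216.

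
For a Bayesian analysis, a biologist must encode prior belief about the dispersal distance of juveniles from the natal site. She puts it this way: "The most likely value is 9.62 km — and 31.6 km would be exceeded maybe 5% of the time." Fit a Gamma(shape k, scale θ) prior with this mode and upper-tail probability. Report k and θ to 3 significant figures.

Gamma(k,θ) with k>1 has mode (k−1)θ, so θ = 9.62/(k−1).
Need P(X < 31.6) = 0.95 with θ tied to k this way. Start at k = 2, θ = 9.62: P(X<31.6) ≈ 0.840.
Too low — raise k to concentrate. Iterating converges to k ≈ 2.85.
Then θ = 9.62/(2.85−1) ≈ 5.21.

k ≈ 2.85, θ ≈ 5.21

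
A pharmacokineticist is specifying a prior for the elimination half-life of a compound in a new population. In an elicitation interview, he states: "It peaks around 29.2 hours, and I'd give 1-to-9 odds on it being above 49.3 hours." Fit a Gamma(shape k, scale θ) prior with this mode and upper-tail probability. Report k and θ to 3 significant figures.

Gamma(k,θ) with k>1 has mode (k−1)θ, so θ = 29.2/(k−1).
Need P(X < 49.3) = 0.9 with θ tied to k this way. Start at k = 2, θ = 29.2: P(X<49.3) ≈ 0.503.
Too low — raise k to concentrate. Iterating converges to k ≈ 7.9.
Then θ = 29.2/(7.9−1) ≈ 4.23.

k ≈ 7.9, θ ≈ 4.23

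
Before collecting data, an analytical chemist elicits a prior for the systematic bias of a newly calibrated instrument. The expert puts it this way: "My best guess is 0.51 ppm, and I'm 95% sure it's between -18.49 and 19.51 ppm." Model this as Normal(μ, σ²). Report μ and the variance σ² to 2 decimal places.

A symmetric 95% interval runs μ ± z·σ with z = 1.96.
Half-width = 19, so σ = 19/1.96 = 9.694 and σ² = 93.97.
μ is the stated best guess, 0.51.

μ = 0.51, σ² = 93.97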